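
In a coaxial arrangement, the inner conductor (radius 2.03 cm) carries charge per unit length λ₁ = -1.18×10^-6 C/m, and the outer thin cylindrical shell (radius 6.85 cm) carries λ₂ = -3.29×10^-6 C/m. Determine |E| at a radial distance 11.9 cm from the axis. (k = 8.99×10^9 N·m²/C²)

E = 6.75×10^5 N/C

By cylindrical symmetry E is radial; use a coaxial Gaussian cylinder of radius 11.9 cm and length L (r > 6.85 cm, enclosing both).
λ_enc = λ₁ + λ₂ = (-1.18e-6) + (-3.29e-6) = -4.47×10^-6 C/m.
Since E is radial and uniform over the curved surface, Φ = E·2πrL = Q_enc/ε₀ = λ_enc L/ε₀.
E = 2k|λ_enc|/r = 2(8.99×10^9)(4.47×10^-6)/(0.119) = 6.75×10^5 N/C.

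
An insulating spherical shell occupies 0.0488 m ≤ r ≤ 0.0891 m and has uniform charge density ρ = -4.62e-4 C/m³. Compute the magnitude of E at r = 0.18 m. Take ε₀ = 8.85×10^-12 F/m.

3.17×10^5 V/m

Take a concentric spherical Gaussian surface of radius r = 0.18 m (r > 0.0891 m, enclosing the whole shell).
Q_enc = ρ·(4π/3)(b³ − a³) = (-4.62e-4)·(4π/3)·((0.0891)³ − (0.0488)³) = -1.144×10^-6 C.
Gauss's law: E·4πr² = Q_enc/ε₀.
E = |Q_enc|/(4πε₀r²) = (1.144×10^-6)/(4π·8.85×10^-12·(0.18)²) = 3.17×10^5 N/C.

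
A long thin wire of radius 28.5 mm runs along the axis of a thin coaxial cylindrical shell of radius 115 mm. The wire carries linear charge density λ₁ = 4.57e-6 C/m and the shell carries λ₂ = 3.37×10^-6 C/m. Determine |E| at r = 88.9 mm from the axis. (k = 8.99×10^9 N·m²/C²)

Take a coaxial cylindrical Gaussian surface of radius r = 88.9 mm and length L (between the conductors, 28.5 mm < r < 115 mm).
Only the inner wire is enclosed; the outer shell contributes nothing inside itself. λ_enc = λ₁ = 4.57×10^-6 C/m.
Since E is radial and uniform over the curved surface, Φ = E·2πrL = Q_enc/ε₀ = λ_enc L/ε₀.
E = 2k|λ_enc|/r = 2(8.99×10^9)(4.57e-6)/(0.0889) = 9.24e5 N/C.

9.24×10^5 N/C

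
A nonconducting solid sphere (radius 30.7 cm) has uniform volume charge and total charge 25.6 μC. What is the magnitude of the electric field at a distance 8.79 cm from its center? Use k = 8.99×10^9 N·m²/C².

Take a concentric spherical Gaussian surface of radius r = 8.79 cm (r < R).
For a uniform sphere the enclosed fraction is (r/R)³, so Q_enc = (25.6 μC)(0.0879/0.307)³ = 6.009×10^-7 C.
By Gauss's law, ∮E·dA = E·4πr² = Q_enc/ε₀.
E = k|Q_enc|/r² = (8.99×10^9)(6.009×10^-7)/(0.0879)² = 6.99e5 N/C.

|E| ≈ 6.99×10^5 N/C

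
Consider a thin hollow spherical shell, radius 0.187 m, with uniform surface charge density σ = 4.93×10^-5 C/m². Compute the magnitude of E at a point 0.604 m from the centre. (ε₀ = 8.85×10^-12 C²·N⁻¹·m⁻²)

Take a concentric spherical Gaussian surface of radius r = 0.604 m (r > 0.187 m).
The entire shell is enclosed: Q_enc = σ·4πR² = (4.93e-5)·4π·(0.187)² = 2.166e-5 C.
Applying ∮E·dA = Q_enc/ε₀ with Φ = E(4πr²):
E = |Q_enc|/(4πε₀r²) = (2.166e-5)/(4π·8.85×10^-12·(0.604)²) = 5.34×10^5 N/C.

|E| ≈ 5.34×10^5 N/C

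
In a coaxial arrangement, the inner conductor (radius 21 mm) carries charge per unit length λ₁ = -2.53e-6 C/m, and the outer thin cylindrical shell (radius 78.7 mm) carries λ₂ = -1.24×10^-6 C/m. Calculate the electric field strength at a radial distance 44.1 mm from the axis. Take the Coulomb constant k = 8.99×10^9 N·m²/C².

Choose a coaxial cylinder of radius r = 44.1 mm (arbitrary length L) as the Gaussian surface (between the conductors, 21 mm < r < 78.7 mm).
Only the inner wire is enclosed; the outer shell contributes nothing inside itself. λ_enc = λ₁ = -2.53×10^-6 C/m.
Gauss's law: E·2πrL = λ_enc L/ε₀.
E = 2k|λ_enc|/r = 2(8.99×10^9)(2.53e-6)/(0.0441) = 1.03×10^6 N/C.

|E| ≈ 1.03×10^6 N/C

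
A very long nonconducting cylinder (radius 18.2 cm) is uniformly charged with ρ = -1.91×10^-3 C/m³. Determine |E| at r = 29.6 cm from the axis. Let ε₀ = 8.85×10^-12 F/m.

By cylindrical symmetry E is radial; use a coaxial Gaussian cylinder of radius 29.6 cm and length L (r > 18.2 cm, full cross-section enclosed).
λ_enc = ρ·πR² = (-1.91×10^-3)π(0.182)² = -1.988×10^-4 C/m.
Applying ∮E·dA = Q_enc/ε₀ with the end caps contributing no flux:
E = |λ_enc|/(2πε₀r) = (1.988e-4)/(2π·8.85×10^-12·0.296) = 1.21×10^7 N/C.

|E| = 1.21×10^7 N/C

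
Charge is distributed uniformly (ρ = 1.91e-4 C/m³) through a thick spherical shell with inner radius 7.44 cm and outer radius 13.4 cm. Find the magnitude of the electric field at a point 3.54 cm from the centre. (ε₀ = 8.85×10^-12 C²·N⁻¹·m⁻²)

Use a concentric Gaussian sphere at r = 3.54 cm (r < 7.44 cm, inside the empty cavity).
Q_enc = 0 (all charge lies at larger r); Gauss's law gives E = 0.

E = 0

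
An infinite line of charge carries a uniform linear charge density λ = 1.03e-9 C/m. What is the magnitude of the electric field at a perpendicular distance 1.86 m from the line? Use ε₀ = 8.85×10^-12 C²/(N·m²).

Choose a coaxial cylinder of radius r = 1.86 m (arbitrary length L) as the Gaussian surface.
Q_enc = λL, so λ_enc = 1.03×10^-9 C/m.
Applying ∮E·dA = Q_enc/ε₀ with the end caps contributing no flux:
E = |λ_enc|/(2πε₀r) = (1.03×10^-9)/(2π·8.85×10^-12·1.86) = 9.96 N/C.

|E| ≈ 9.96 N/C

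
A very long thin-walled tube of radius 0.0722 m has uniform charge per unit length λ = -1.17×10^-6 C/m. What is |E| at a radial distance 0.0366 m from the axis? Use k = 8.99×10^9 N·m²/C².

Take a coaxial cylindrical Gaussian surface of radius r = 0.0366 m and length L (r < 0.0722 m, inside the shell).
All the surface charge lies outside this cylinder: Q_enc = 0, hence E = 0.

|E| = 0 N/C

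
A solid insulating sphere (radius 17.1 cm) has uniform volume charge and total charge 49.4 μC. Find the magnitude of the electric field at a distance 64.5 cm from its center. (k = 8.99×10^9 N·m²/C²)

By spherical symmetry E is radial; choose a Gaussian sphere of radius r = 64.5 cm (r > R, so the entire charge is enclosed).
Q_enc = 49.4 μC = 4.94×10^-5 C.
Since E is radial and uniform over the Gaussian sphere, Φ = E·4πr² = Q_enc/ε₀.
E = k|Q_enc|/r² = (8.99×10^9)(4.94e-5)/(0.645)² = 1.07e6 N/C.

E ≈ 1.07e6 N/C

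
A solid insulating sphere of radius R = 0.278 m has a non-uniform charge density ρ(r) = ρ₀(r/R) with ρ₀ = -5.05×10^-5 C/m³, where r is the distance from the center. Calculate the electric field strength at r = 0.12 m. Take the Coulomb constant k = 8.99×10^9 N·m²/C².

|E| ≈ 7.39×10^4 N/C

By spherical symmetry E is radial; choose a Gaussian sphere of radius r = 0.12 m (r < R).
Q_enc = ∫₀^r ρ(r')·4πr'² dr' = (4πρ₀/R) ∫₀^r r'^3 dr' = 4πρ₀ r^4/(4·R) = -1.183×10^-7 C.
Gauss's law: E·4πr² = Q_enc/ε₀.
E = k|Q_enc|/r² = (8.99×10^9)(1.183×10^-7)/(0.12)² = 7.39×10^4 N/C.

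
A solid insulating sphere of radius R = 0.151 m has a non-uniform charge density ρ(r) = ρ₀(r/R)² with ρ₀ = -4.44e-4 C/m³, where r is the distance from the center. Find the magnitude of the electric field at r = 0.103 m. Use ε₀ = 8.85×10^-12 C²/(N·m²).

4.81e5 V/m

By spherical symmetry E is radial; choose a Gaussian sphere of radius r = 0.103 m (r < R).
Q_enc = ∫₀^r ρ(r')·4πr'² dr' = (4πρ₀/R²) ∫₀^r r'^4 dr' = 4πρ₀ r^5/(5·R²) = -5.674e-7 C.
Since E is radial and uniform over the Gaussian sphere, Φ = E·4πr² = Q_enc/ε₀.
E = |Q_enc|/(4πε₀r²) = (5.674×10^-7)/(4π·8.85×10^-12·(0.103)²) = 4.81×10^5 N/C.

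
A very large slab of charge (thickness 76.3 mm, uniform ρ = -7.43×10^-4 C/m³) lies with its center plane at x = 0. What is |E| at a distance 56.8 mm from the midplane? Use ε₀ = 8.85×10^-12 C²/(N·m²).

The point |x| = 56.8 mm lies outside the slab (half-thickness 0.03815 m). A symmetric pillbox spanning the full slab encloses Q_enc = ρ·d·A.
Flux = 2EA ⇒ E = |ρ|d/(2ε₀), independent of distance outside.
E = (7.43×10^-4)(0.0763)/(2·8.85×10^-12) = 3.20e6 N/C.

3.20e6 N/C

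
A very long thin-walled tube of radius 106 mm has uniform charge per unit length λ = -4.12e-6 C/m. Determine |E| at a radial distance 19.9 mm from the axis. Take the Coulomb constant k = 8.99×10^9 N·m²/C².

E = 0 (no enclosed charge)

By cylindrical symmetry E is radial; use a coaxial Gaussian cylinder of radius 19.9 mm and length L (r < 106 mm, inside the shell).
No charge is enclosed, so Gauss's law gives E·2πrL = 0 ⇒ E = 0.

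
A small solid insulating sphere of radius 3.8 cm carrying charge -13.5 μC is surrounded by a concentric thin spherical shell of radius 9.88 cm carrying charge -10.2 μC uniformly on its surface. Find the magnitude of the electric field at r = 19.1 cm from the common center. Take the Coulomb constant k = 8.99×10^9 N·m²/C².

By spherical symmetry E is radial; choose a Gaussian sphere of radius r = 19.1 cm (r > 9.88 cm, enclosing both).
Q_enc = (-13.5 μC) + (-10.2 μC) = -2.37×10^-5 C.
Since E is radial and uniform over the Gaussian sphere, Φ = E·4πr² = Q_enc/ε₀.
E = k|Q_enc|/r² = (8.99×10^9)(2.37×10^-5)/(0.191)² = 5.84e6 N/C.

|E| ≈ 5.84×10^6 N/C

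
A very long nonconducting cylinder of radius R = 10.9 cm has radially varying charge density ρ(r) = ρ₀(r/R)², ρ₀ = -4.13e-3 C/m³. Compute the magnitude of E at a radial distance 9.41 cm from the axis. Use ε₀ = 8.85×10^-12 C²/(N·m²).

Choose a coaxial cylinder of radius r = 9.41 cm (arbitrary length L) as the Gaussian surface (r < R).
Integrating ρ over the cross-section to radius r: λ_enc = (2πρ₀/R²) ∫₀^r r'^3 dr' = 2πρ₀ r^4/(4·R²) = -4.281×10^-5 C/m.
Since E is radial and uniform over the curved surface, Φ = E·2πrL = Q_enc/ε₀ = λ_enc L/ε₀.
E = |λ_enc|/(2πε₀r) = (4.281e-5)/(2π·8.85×10^-12·0.0941) = 8.18×10^6 N/C.

E ≈ 8.18×10^6 N/C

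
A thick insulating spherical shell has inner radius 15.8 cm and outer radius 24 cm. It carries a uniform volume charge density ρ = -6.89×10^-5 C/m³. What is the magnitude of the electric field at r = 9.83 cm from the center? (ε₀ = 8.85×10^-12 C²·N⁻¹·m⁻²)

Take a concentric spherical Gaussian surface of radius r = 9.83 cm (r < 15.8 cm, inside the empty cavity).
No charge is enclosed, so by Gauss's law E·4πr² = 0 ⇒ E = 0.

|E| = 0 N/C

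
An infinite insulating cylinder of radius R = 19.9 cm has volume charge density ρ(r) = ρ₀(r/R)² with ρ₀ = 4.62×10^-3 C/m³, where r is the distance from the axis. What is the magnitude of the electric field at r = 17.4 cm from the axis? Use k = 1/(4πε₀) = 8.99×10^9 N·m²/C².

E ≈ 1.74×10^7 V/m

By cylindrical symmetry E is radial; use a coaxial Gaussian cylinder of radius 17.4 cm and length L (r < R).
λ_enc = ∫₀^r ρ(r')·2πr' dr' = (2πρ₀/R²)·r^4/4 = 1.68×10^-4 C/m.
By Gauss's law (flux through the curved wall only), E·2πrL = λ_enc L/ε₀.
E = 2k|λ_enc|/r = 2(8.99×10^9)(1.68×10^-4)/(0.174) = 1.74×10^7 N/C.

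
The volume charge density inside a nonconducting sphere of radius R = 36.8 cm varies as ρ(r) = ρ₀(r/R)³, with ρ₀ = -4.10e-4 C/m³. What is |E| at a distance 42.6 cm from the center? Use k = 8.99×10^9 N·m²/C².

E ≈ 2.12×10^6 V/m

Symmetry ⇒ E = E(r) r̂. Gaussian sphere of radius r = 42.6 cm (r > R, all charge enclosed).
Q_enc = 4π ∫₀^R ρ₀(r'/R)^3 r'² dr' = 4πρ₀R³/6 = -4.279×10^-5 C.
Gauss's law: E·4πr² = Q_enc/ε₀.
E = k|Q_enc|/r² = (8.99×10^9)(4.279×10^-5)/(0.426)² = 2.12×10^6 N/C.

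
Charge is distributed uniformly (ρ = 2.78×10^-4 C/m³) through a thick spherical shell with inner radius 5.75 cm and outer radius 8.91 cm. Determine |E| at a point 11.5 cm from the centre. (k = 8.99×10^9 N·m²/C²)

4.09e5 V/m

Use a concentric Gaussian sphere at r = 11.5 cm (r > 8.91 cm, enclosing the whole shell).
Q_enc = ρ·(4π/3)(b³ − a³) = (2.78×10^-4)·(4π/3)·((0.0891)³ − (0.0575)³) = 6.023×10^-7 C.
Gauss's law: E·4πr² = Q_enc/ε₀.
E = k|Q_enc|/r² = (8.99×10^9)(6.023e-7)/(0.115)² = 4.09e5 N/C.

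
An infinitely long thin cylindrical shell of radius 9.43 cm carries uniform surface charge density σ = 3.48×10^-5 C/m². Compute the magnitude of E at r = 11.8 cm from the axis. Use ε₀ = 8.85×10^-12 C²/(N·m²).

E = 3.14×10^6 V/m

By cylindrical symmetry E is radial; use a coaxial Gaussian cylinder of radius 11.8 cm and length L (r > 9.43 cm).
The whole shell is enclosed: λ_enc = σ·2πR = (3.48e-5)·2π·(0.0943) = 2.062×10^-5 C/m.
Since E is radial and uniform over the curved surface, Φ = E·2πrL = Q_enc/ε₀ = λ_enc L/ε₀.
E = |λ_enc|/(2πε₀r) = (2.062×10^-5)/(2π·8.85×10^-12·0.118) = 3.14e6 N/C.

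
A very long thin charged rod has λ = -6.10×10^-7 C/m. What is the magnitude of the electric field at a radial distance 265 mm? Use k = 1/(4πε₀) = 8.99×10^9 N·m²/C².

E ≈ 4.14×10^4 N/C

Choose a coaxial cylinder of radius r = 265 mm (arbitrary length L) as the Gaussian surface.
Q_enc = λL, so λ_enc = -6.10×10^-7 C/m.
Applying ∮E·dA = Q_enc/ε₀ with the end caps contributing no flux:
E = 2k|λ_enc|/r = 2(8.99×10^9)(6.10×10^-7)/(0.265) = 4.14×10^4 N/C.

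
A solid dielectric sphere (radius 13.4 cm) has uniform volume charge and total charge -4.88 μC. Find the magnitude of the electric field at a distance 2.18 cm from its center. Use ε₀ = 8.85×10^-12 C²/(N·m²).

|E| ≈ 3.98×10^5 N/C

Symmetry ⇒ E = E(r) r̂. Gaussian sphere of radius r = 2.18 cm (r < R).
For a uniform sphere the enclosed fraction is (r/R)³, so Q_enc = (-4.88 μC)(0.0218/0.134)³ = -2.101×10^-8 C.
Since E is radial and uniform over the Gaussian sphere, Φ = E·4πr² = Q_enc/ε₀.
E = |Q_enc|/(4πε₀r²) = (2.101×10^-8)/(4π·8.85×10^-12·(0.0218)²) = 3.98×10^5 N/C.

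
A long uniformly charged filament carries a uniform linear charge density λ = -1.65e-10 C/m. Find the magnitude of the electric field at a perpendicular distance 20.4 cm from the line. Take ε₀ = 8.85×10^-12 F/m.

E = 14.5 V/m

By cylindrical symmetry E is radial; use a coaxial Gaussian cylinder of radius 20.4 cm and length L.
Q_enc = λL, so λ_enc = -1.65×10^-10 C/m.
Gauss's law: E·2πrL = λ_enc L/ε₀.
E = |λ_enc|/(2πε₀r) = (1.65e-10)/(2π·8.85×10^-12·0.204) = 14.5 N/C.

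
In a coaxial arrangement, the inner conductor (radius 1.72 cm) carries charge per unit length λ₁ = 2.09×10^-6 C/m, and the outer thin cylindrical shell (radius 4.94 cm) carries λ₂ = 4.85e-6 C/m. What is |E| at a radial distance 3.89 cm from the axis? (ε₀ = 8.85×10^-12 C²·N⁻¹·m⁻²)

Coaxial Gaussian cylinder, radius r = 3.89 cm, length L (between the conductors, 1.72 cm < r < 4.94 cm).
Only the inner wire is enclosed; the outer shell contributes nothing inside itself. λ_enc = λ₁ = 2.09×10^-6 C/m.
Since E is radial and uniform over the curved surface, Φ = E·2πrL = Q_enc/ε₀ = λ_enc L/ε₀.
E = |λ_enc|/(2πε₀r) = (2.09×10^-6)/(2π·8.85×10^-12·0.0389) = 9.66e5 N/C.

E ≈ 9.66×10^5 N/C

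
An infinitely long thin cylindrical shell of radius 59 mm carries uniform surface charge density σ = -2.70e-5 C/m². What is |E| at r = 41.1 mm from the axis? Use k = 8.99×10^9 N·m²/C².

E = 0

Coaxial Gaussian cylinder, radius r = 41.1 mm, length L (r < 59 mm, inside the shell).
No charge is enclosed, so Gauss's law gives E·2πrL = 0 ⇒ E = 0.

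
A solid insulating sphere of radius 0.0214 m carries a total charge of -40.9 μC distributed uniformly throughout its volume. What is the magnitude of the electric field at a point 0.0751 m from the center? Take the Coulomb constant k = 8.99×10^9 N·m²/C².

|E| ≈ 6.52×10^7 N/C

By spherical symmetry E is radial; choose a Gaussian sphere of radius r = 0.0751 m (r > R, so the entire charge is enclosed).
Q_enc = -40.9 μC = -4.09e-5 C.
Applying ∮E·dA = Q_enc/ε₀ with Φ = E(4πr²):
E = k|Q_enc|/r² = (8.99×10^9)(4.09e-5)/(0.0751)² = 6.52×10^7 N/C.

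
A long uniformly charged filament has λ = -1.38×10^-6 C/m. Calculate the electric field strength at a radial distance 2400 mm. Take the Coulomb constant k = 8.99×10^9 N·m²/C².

E = 1.03e4 N/C

Choose a coaxial cylinder of radius r = 2400 mm (arbitrary length L) as the Gaussian surface.
Q_enc = λL, so λ_enc = -1.38e-6 C/m.
Since E is radial and uniform over the curved surface, Φ = E·2πrL = Q_enc/ε₀ = λ_enc L/ε₀.
E = 2k|λ_enc|/r = 2(8.99×10^9)(1.38×10^-6)/(2.4) = 1.03e4 N/C.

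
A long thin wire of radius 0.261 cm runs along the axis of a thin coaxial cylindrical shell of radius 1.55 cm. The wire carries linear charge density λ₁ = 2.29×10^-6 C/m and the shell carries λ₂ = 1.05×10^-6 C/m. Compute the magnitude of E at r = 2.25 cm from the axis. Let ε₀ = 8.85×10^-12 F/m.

Coaxial Gaussian cylinder, radius r = 2.25 cm, length L (r > 1.55 cm, enclosing both).
λ_enc = λ₁ + λ₂ = (2.29e-6) + (1.05e-6) = 3.34×10^-6 C/m.
Since E is radial and uniform over the curved surface, Φ = E·2πrL = Q_enc/ε₀ = λ_enc L/ε₀.
E = |λ_enc|/(2πε₀r) = (3.34e-6)/(2π·8.85×10^-12·0.0225) = 2.67×10^6 N/C.

E = 2.67e6 N/C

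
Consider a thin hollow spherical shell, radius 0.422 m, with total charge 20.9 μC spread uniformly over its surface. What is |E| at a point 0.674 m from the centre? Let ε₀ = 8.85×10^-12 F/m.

4.14×10^5 V/m

Take a concentric spherical Gaussian surface of radius r = 0.674 m (r > 0.422 m).
The entire shell is enclosed: Q_enc = 2.09e-5 C.
Applying ∮E·dA = Q_enc/ε₀ with Φ = E(4πr²):
E = |Q_enc|/(4πε₀r²) = (2.09×10^-5)/(4π·8.85×10^-12·(0.674)²) = 4.14e5 N/C.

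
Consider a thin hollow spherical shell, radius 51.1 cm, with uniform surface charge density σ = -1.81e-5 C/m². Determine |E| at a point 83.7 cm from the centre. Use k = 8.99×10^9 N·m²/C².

E ≈ 7.62×10^5 V/m

By spherical symmetry E is radial; choose a Gaussian sphere of radius r = 83.7 cm (r > 51.1 cm).
The entire shell is enclosed: Q_enc = σ·4πR² = (-1.81e-5)·4π·(0.511)² = -5.939×10^-5 C.
Applying ∮E·dA = Q_enc/ε₀ with Φ = E(4πr²):
E = k|Q_enc|/r² = (8.99×10^9)(5.939×10^-5)/(0.837)² = 7.62e5 N/C.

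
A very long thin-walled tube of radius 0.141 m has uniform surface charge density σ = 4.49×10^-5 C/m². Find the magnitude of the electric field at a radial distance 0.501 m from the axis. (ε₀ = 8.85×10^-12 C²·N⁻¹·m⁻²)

By cylindrical symmetry E is radial; use a coaxial Gaussian cylinder of radius 0.501 m and length L (r > 0.141 m).
The whole shell is enclosed: λ_enc = σ·2πR = (4.49×10^-5)·2π·(0.141) = 3.978e-5 C/m.
By Gauss's law (flux through the curved wall only), E·2πrL = λ_enc L/ε₀.
E = |λ_enc|/(2πε₀r) = (3.978×10^-5)/(2π·8.85×10^-12·0.501) = 1.43e6 N/C.

E = 1.43×10^6 N/C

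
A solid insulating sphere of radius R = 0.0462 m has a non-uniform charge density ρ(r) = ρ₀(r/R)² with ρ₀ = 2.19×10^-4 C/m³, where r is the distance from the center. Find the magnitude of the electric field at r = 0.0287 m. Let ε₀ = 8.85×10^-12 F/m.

Use a concentric Gaussian sphere at r = 0.0287 m (r < R).
Integrate the density: Q_enc = 4π ∫₀^r ρ₀(r'/R)^2 r'² dr' = 4πρ₀ r^5/(5·R²) = 5.021e-9 C.
Since E is radial and uniform over the Gaussian sphere, Φ = E·4πr² = Q_enc/ε₀.
E = |Q_enc|/(4πε₀r²) = (5.021×10^-9)/(4π·8.85×10^-12·(0.0287)²) = 5.48e4 N/C.

5.48×10^4 N/C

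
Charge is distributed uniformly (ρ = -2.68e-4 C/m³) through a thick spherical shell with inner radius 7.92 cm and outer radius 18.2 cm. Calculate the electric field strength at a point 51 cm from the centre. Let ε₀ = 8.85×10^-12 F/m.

|E| = 2.15×10^5 V/m

By spherical symmetry E is radial; choose a Gaussian sphere of radius r = 51 cm (r > 18.2 cm, enclosing the whole shell).
Q_enc = ρ·(4π/3)(b³ − a³) = (-2.68e-4)·(4π/3)·((0.182)³ − (0.0792)³) = -6.21e-6 C.
Gauss's law: E·4πr² = Q_enc/ε₀.
E = |Q_enc|/(4πε₀r²) = (6.21e-6)/(4π·8.85×10^-12·(0.51)²) = 2.15×10^5 N/C.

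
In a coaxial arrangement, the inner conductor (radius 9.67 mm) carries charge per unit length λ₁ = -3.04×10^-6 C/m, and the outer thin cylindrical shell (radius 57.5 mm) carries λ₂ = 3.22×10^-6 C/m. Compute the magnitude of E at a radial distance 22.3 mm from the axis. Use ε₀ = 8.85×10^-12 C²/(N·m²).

Take a coaxial cylindrical Gaussian surface of radius r = 22.3 mm and length L (between the conductors, 9.67 mm < r < 57.5 mm).
The shell at 57.5 mm lies outside the Gaussian surface, so λ_enc = λ₁ = -3.04e-6 C/m.
Gauss's law: E·2πrL = λ_enc L/ε₀.
E = |λ_enc|/(2πε₀r) = (3.04×10^-6)/(2π·8.85×10^-12·0.0223) = 2.45×10^6 N/C.

E ≈ 2.45e6 N/C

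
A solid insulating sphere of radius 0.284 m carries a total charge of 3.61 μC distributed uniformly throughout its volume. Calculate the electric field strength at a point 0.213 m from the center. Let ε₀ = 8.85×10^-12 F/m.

3.02e5 N/C

By spherical symmetry E is radial; choose a Gaussian sphere of radius r = 0.213 m (r < R).
For a uniform sphere the enclosed fraction is (r/R)³, so Q_enc = (3.61 μC)(0.213/0.284)³ = 1.523×10^-6 C.
By Gauss's law, ∮E·dA = E·4πr² = Q_enc/ε₀.
E = |Q_enc|/(4πε₀r²) = (1.523e-6)/(4π·8.85×10^-12·(0.213)²) = 3.02×10^5 N/C.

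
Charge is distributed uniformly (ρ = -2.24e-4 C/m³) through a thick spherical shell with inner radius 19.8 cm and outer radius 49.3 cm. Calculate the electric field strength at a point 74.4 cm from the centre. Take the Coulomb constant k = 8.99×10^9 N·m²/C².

|E| ≈ 1.71×10^6 V/m

Take a concentric spherical Gaussian surface of radius r = 74.4 cm (r > 49.3 cm, enclosing the whole shell).
Q_enc = ρ·(4π/3)(b³ − a³) = (-2.24×10^-4)·(4π/3)·((0.493)³ − (0.198)³) = -1.051×10^-4 C.
By Gauss's law, ∮E·dA = E·4πr² = Q_enc/ε₀.
E = k|Q_enc|/r² = (8.99×10^9)(1.051e-4)/(0.744)² = 1.71e6 N/C.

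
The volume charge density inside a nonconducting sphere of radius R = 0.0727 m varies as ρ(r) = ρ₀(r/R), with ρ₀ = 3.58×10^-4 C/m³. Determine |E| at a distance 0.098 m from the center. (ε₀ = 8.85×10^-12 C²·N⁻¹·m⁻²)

Take a concentric spherical Gaussian surface of radius r = 0.098 m (r > R, all charge enclosed).
Q_enc = 4π ∫₀^R ρ₀(r'/R)^1 r'² dr' = 4πρ₀R³/4 = 4.322e-7 C.
Since E is radial and uniform over the Gaussian sphere, Φ = E·4πr² = Q_enc/ε₀.
E = |Q_enc|/(4πε₀r²) = (4.322e-7)/(4π·8.85×10^-12·(0.098)²) = 4.05×10^5 N/C.

E = 4.05×10^5 N/C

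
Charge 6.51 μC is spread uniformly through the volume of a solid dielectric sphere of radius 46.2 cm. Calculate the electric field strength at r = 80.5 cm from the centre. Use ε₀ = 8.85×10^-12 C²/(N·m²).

9.03e4 N/C

Symmetry ⇒ E = E(r) r̂. Gaussian sphere of radius r = 80.5 cm (r > R, so the entire charge is enclosed).
Q_enc = 6.51 μC = 6.51×10^-6 C.
Gauss's law: E·4πr² = Q_enc/ε₀.
E = |Q_enc|/(4πε₀r²) = (6.51×10^-6)/(4π·8.85×10^-12·(0.805)²) = 9.03e4 N/C.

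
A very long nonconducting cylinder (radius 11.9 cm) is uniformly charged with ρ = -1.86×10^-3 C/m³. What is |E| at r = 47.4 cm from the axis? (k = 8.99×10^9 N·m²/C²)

|E| ≈ 3.14e6 N/C

By cylindrical symmetry E is radial; use a coaxial Gaussian cylinder of radius 47.4 cm and length L (r > 11.9 cm, full cross-section enclosed).
λ_enc = ρ·πR² = (-1.86×10^-3)π(0.119)² = -8.275×10^-5 C/m.
Applying ∮E·dA = Q_enc/ε₀ with the end caps contributing no flux:
E = 2k|λ_enc|/r = 2(8.99×10^9)(8.275×10^-5)/(0.474) = 3.14e6 N/C.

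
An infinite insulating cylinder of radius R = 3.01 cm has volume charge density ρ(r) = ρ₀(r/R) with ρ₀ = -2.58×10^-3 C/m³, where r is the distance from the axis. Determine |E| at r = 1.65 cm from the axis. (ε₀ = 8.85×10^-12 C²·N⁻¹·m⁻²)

|E| ≈ 8.79×10^5 V/m

Coaxial Gaussian cylinder, radius r = 1.65 cm, length L (r < R).
Integrating ρ over the cross-section to radius r: λ_enc = (2πρ₀/R) ∫₀^r r'^2 dr' = 2πρ₀ r^3/(3·R) = -8.064×10^-7 C/m.
Applying ∮E·dA = Q_enc/ε₀ with the end caps contributing no flux:
E = |λ_enc|/(2πε₀r) = (8.064×10^-7)/(2π·8.85×10^-12·0.0165) = 8.79e5 N/C.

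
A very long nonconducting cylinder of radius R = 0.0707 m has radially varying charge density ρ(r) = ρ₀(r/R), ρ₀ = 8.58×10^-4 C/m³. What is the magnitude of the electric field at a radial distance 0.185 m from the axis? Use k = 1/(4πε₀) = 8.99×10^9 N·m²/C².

Coaxial Gaussian cylinder, radius r = 0.185 m, length L (r > R, full charge per length enclosed).
λ_enc = 2π ∫₀^R ρ₀(r'/R)^1 r' dr' = 2πρ₀R²/3 = 8.982×10^-6 C/m.
Gauss's law: E·2πrL = λ_enc L/ε₀.
E = 2k|λ_enc|/r = 2(8.99×10^9)(8.982×10^-6)/(0.185) = 8.73×10^5 N/C.

|E| = 8.73e5 V/m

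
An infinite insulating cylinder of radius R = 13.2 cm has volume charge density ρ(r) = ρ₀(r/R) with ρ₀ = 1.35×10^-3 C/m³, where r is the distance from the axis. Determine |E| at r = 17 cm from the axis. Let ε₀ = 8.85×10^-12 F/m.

|E| ≈ 5.21×10^6 N/C

By cylindrical symmetry E is radial; use a coaxial Gaussian cylinder of radius 17 cm and length L (r > R, full charge per length enclosed).
λ_enc = 2π ∫₀^R ρ₀(r'/R)^1 r' dr' = 2πρ₀R²/3 = 4.927×10^-5 C/m.
Gauss's law: E·2πrL = λ_enc L/ε₀.
E = |λ_enc|/(2πε₀r) = (4.927×10^-5)/(2π·8.85×10^-12·0.17) = 5.21e6 N/C.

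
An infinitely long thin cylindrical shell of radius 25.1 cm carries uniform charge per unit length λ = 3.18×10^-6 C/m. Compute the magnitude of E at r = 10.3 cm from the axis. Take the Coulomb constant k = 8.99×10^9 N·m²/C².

E = 0 (no enclosed charge)

Take a coaxial cylindrical Gaussian surface of radius r = 10.3 cm and length L (r < 25.1 cm, inside the shell).
No charge is enclosed, so Gauss's law gives E·2πrL = 0 ⇒ E = 0.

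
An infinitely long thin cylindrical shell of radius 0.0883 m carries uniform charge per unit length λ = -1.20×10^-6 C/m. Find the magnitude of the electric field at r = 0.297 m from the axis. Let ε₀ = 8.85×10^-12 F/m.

|E| ≈ 7.27×10^4 N/C

By cylindrical symmetry E is radial; use a coaxial Gaussian cylinder of radius 0.297 m and length L (r > 0.0883 m).
The full line charge is enclosed: λ_enc = -1.20×10^-6 C/m.
Gauss's law: E·2πrL = λ_enc L/ε₀.
E = |λ_enc|/(2πε₀r) = (1.20×10^-6)/(2π·8.85×10^-12·0.297) = 7.27×10^4 N/C.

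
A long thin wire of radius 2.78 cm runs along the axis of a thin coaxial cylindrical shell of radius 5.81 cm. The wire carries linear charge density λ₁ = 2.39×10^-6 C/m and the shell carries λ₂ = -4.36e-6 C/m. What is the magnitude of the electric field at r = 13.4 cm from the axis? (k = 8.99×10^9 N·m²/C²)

2.64e5 N/C

Coaxial Gaussian cylinder, radius r = 13.4 cm, length L (r > 5.81 cm, enclosing both).
λ_enc = λ₁ + λ₂ = (2.39×10^-6) + (-4.36×10^-6) = -1.97×10^-6 C/m.
Since E is radial and uniform over the curved surface, Φ = E·2πrL = Q_enc/ε₀ = λ_enc L/ε₀.
E = 2k|λ_enc|/r = 2(8.99×10^9)(1.97×10^-6)/(0.134) = 2.64e5 N/C.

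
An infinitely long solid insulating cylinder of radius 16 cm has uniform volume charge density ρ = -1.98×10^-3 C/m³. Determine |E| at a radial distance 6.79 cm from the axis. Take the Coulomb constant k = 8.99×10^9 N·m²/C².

|E| = 7.59e6 N/C

Coaxial Gaussian cylinder, radius r = 6.79 cm, length L (r < R).
Charge inside radius r per length L is ρ·πr²·L, so λ_enc = ρπr² = -2.868×10^-5 C/m.
Gauss's law: E·2πrL = λ_enc L/ε₀.
E = 2k|λ_enc|/r = 2(8.99×10^9)(2.868e-5)/(0.0679) = 7.59×10^6 N/C.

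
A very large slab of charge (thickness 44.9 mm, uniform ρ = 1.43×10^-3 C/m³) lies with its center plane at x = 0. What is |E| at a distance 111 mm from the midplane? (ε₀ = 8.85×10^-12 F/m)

The point |x| = 111 mm lies outside the slab (half-thickness 0.02245 m). A symmetric pillbox spanning the full slab encloses Q_enc = ρ·d·A.
Flux = 2EA ⇒ E = |ρ|d/(2ε₀), independent of distance outside.
E = (1.43×10^-3)(0.0449)/(2·8.85×10^-12) = 3.63e6 N/C.

E ≈ 3.63×10^6 V/m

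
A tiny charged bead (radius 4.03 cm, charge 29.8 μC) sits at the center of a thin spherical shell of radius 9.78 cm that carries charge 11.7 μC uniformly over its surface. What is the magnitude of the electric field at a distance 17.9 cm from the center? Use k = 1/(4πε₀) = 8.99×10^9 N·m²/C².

By spherical symmetry E is radial; choose a Gaussian sphere of radius r = 17.9 cm (r > 9.78 cm, enclosing both).
Q_enc = (29.8 μC) + (11.7 μC) = 4.15×10^-5 C.
Gauss's law: E·4πr² = Q_enc/ε₀.
E = k|Q_enc|/r² = (8.99×10^9)(4.15×10^-5)/(0.179)² = 1.16×10^7 N/C.

|E| = 1.16e7 N/C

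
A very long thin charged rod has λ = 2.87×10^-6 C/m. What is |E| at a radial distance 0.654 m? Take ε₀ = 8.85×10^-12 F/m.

Take a coaxial cylindrical Gaussian surface of radius r = 0.654 m and length L.
Q_enc = λL, so λ_enc = 2.87×10^-6 C/m.
Gauss's law: E·2πrL = λ_enc L/ε₀.
E = |λ_enc|/(2πε₀r) = (2.87×10^-6)/(2π·8.85×10^-12·0.654) = 7.89×10^4 N/C.

E ≈ 7.89×10^4 V/m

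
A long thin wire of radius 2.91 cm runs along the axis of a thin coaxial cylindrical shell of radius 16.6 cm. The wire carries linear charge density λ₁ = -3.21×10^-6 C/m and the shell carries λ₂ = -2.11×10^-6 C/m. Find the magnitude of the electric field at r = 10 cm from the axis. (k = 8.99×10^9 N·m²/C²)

E = 5.77×10^5 N/C

By cylindrical symmetry E is radial; use a coaxial Gaussian cylinder of radius 10 cm and length L (between the conductors, 2.91 cm < r < 16.6 cm).
Only the inner wire is enclosed; the outer shell contributes nothing inside itself. λ_enc = λ₁ = -3.21e-6 C/m.
Applying ∮E·dA = Q_enc/ε₀ with the end caps contributing no flux:
E = 2k|λ_enc|/r = 2(8.99×10^9)(3.21×10^-6)/(0.1) = 5.77×10^5 N/C.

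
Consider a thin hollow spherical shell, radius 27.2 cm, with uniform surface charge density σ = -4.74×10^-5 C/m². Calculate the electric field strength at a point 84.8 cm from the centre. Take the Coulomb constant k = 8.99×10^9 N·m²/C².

|E| = 5.51×10^5 N/C

Take a concentric spherical Gaussian surface of radius r = 84.8 cm (r > 27.2 cm).
The entire shell is enclosed: Q_enc = σ·4πR² = (-4.74×10^-5)·4π·(0.272)² = -4.407e-5 C.
By Gauss's law, ∮E·dA = E·4πr² = Q_enc/ε₀.
E = k|Q_enc|/r² = (8.99×10^9)(4.407×10^-5)/(0.848)² = 5.51×10^5 N/C.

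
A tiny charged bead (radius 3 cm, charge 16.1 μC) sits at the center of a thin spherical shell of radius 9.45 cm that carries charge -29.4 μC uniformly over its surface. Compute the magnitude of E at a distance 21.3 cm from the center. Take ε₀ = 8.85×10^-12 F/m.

Symmetry ⇒ E = E(r) r̂. Gaussian sphere of radius r = 21.3 cm (r > 9.45 cm, enclosing both).
Q_enc = (16.1 μC) + (-29.4 μC) = -1.33×10^-5 C.
Applying ∮E·dA = Q_enc/ε₀ with Φ = E(4πr²):
E = |Q_enc|/(4πε₀r²) = (1.33e-5)/(4π·8.85×10^-12·(0.213)²) = 2.64×10^6 N/C.

|E| ≈ 2.64×10^6 V/m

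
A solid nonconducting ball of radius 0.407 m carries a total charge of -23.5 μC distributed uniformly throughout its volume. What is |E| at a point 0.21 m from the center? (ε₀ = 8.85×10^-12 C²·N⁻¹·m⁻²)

|E| = 6.58×10^5 V/m

Take a concentric spherical Gaussian surface of radius r = 0.21 m (r < R).
For a uniform sphere the enclosed fraction is (r/R)³, so Q_enc = (-23.5 μC)(0.21/0.407)³ = -3.228×10^-6 C.
By Gauss's law, ∮E·dA = E·4πr² = Q_enc/ε₀.
E = |Q_enc|/(4πε₀r²) = (3.228×10^-6)/(4π·8.85×10^-12·(0.21)²) = 6.58×10^5 N/C.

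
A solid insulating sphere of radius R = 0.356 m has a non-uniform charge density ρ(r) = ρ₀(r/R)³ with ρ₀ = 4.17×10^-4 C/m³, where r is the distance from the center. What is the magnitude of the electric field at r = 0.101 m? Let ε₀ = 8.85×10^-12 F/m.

By spherical symmetry E is radial; choose a Gaussian sphere of radius r = 0.101 m (r < R).
Q_enc = ∫₀^r ρ(r')·4πr'² dr' = (4πρ₀/R³) ∫₀^r r'^5 dr' = 4πρ₀ r^6/(6·R³) = 2.055×10^-8 C.
Applying ∮E·dA = Q_enc/ε₀ with Φ = E(4πr²):
E = |Q_enc|/(4πε₀r²) = (2.055e-8)/(4π·8.85×10^-12·(0.101)²) = 1.81×10^4 N/C.

|E| ≈ 1.81×10^4 N/C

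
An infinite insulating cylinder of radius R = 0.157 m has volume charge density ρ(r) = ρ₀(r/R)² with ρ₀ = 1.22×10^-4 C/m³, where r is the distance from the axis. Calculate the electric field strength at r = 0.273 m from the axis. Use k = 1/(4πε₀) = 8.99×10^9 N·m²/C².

|E| ≈ 3.11×10^5 N/C

By cylindrical symmetry E is radial; use a coaxial Gaussian cylinder of radius 0.273 m and length L (r > R, full charge per length enclosed).
λ_enc = 2π ∫₀^R ρ₀(r'/R)^2 r' dr' = 2πρ₀R²/4 = 4.724×10^-6 C/m.
By Gauss's law (flux through the curved wall only), E·2πrL = λ_enc L/ε₀.
E = 2k|λ_enc|/r = 2(8.99×10^9)(4.724×10^-6)/(0.273) = 3.11×10^5 N/C.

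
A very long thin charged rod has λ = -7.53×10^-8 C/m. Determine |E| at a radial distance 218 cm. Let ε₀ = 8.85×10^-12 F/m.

Take a coaxial cylindrical Gaussian surface of radius r = 218 cm and length L.
Q_enc = λL, so λ_enc = -7.53×10^-8 C/m.
By Gauss's law (flux through the curved wall only), E·2πrL = λ_enc L/ε₀.
E = |λ_enc|/(2πε₀r) = (7.53e-8)/(2π·8.85×10^-12·2.18) = 621 N/C.

621 V/m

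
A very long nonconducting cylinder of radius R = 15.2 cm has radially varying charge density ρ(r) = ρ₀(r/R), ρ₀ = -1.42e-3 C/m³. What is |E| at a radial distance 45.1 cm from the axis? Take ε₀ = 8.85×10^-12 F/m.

|E| = 2.74×10^6 N/C

Coaxial Gaussian cylinder, radius r = 45.1 cm, length L (r > R, full charge per length enclosed).
λ_enc = 2π ∫₀^R ρ₀(r'/R)^1 r' dr' = 2πρ₀R²/3 = -6.871e-5 C/m.
Gauss's law: E·2πrL = λ_enc L/ε₀.
E = |λ_enc|/(2πε₀r) = (6.871e-5)/(2π·8.85×10^-12·0.451) = 2.74e6 N/C.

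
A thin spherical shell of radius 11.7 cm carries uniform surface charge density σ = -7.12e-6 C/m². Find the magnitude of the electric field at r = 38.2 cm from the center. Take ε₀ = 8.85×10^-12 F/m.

Take a concentric spherical Gaussian surface of radius r = 38.2 cm (r > 11.7 cm).
The entire shell is enclosed: Q_enc = σ·4πR² = (-7.12e-6)·4π·(0.117)² = -1.225×10^-6 C.
Since E is radial and uniform over the Gaussian sphere, Φ = E·4πr² = Q_enc/ε₀.
E = |Q_enc|/(4πε₀r²) = (1.225×10^-6)/(4π·8.85×10^-12·(0.382)²) = 7.55×10^4 N/C.

E = 7.55e4 N/C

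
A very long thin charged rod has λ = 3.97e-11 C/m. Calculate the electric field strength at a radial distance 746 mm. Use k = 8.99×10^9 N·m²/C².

Coaxial Gaussian cylinder, radius r = 746 mm, length L.
Q_enc = λL, so λ_enc = 3.97e-11 C/m.
Gauss's law: E·2πrL = λ_enc L/ε₀.
E = 2k|λ_enc|/r = 2(8.99×10^9)(3.97×10^-11)/(0.746) = 0.957 N/C.

E ≈ 0.957 V/m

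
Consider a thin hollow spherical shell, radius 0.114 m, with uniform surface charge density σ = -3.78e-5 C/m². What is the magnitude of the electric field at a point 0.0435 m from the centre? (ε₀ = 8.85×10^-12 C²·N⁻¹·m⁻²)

E = 0

Take a concentric spherical Gaussian surface of radius r = 0.0435 m (inside the shell, r < 0.114 m).
No charge lies within this surface, so Q_enc = 0 and Gauss's law gives E·4πr² = 0 ⇒ E = 0.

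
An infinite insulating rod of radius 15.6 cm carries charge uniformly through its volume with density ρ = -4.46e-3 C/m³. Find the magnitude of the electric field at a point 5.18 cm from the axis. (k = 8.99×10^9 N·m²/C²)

E ≈ 1.30×10^7 N/C

Choose a coaxial cylinder of radius r = 5.18 cm (arbitrary length L) as the Gaussian surface (r < R).
Charge inside radius r per length L is ρ·πr²·L, so λ_enc = ρπr² = -3.76×10^-5 C/m.
Applying ∮E·dA = Q_enc/ε₀ with the end caps contributing no flux:
E = 2k|λ_enc|/r = 2(8.99×10^9)(3.76×10^-5)/(0.0518) = 1.30×10^7 N/C.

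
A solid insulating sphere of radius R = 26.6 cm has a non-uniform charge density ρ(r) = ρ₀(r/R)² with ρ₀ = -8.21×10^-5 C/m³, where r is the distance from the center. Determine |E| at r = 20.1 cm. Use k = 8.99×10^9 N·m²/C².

E = 2.13×10^5 N/C

By spherical symmetry E is radial; choose a Gaussian sphere of radius r = 20.1 cm (r < R).
Q_enc = ∫₀^r ρ(r')·4πr'² dr' = (4πρ₀/R²) ∫₀^r r'^4 dr' = 4πρ₀ r^5/(5·R²) = -9.568×10^-7 C.
Since E is radial and uniform over the Gaussian sphere, Φ = E·4πr² = Q_enc/ε₀.
E = k|Q_enc|/r² = (8.99×10^9)(9.568×10^-7)/(0.201)² = 2.13e5 N/C.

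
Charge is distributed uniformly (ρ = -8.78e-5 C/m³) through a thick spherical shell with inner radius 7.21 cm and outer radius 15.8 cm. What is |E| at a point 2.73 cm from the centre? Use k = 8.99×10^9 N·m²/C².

E = 0

Symmetry ⇒ E = E(r) r̂. Gaussian sphere of radius r = 2.73 cm (r < 7.21 cm, inside the empty cavity).
Q_enc = 0 (all charge lies at larger r); Gauss's law gives E = 0.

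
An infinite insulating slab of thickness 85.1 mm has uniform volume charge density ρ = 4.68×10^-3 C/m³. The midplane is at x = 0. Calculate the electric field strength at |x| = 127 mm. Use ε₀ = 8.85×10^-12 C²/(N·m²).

The point |x| = 127 mm lies outside the slab (half-thickness 0.04255 m). A symmetric pillbox spanning the full slab encloses Q_enc = ρ·d·A.
Flux = 2EA ⇒ E = |ρ|d/(2ε₀), independent of distance outside.
E = (4.68×10^-3)(0.0851)/(2·8.85×10^-12) = 2.25×10^7 N/C.

E ≈ 2.25×10^7 V/m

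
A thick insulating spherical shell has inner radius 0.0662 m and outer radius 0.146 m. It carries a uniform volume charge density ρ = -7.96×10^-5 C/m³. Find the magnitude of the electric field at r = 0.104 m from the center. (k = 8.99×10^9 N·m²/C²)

Symmetry ⇒ E = E(r) r̂. Gaussian sphere of radius r = 0.104 m (within the shell material, 0.0662 m < r < 0.146 m).
Enclosed charge is the volume from a to r: Q_enc = (4π/3)ρ(r³ − a³) = -2.783e-7 C.
Applying ∮E·dA = Q_enc/ε₀ with Φ = E(4πr²):
E = k|Q_enc|/r² = (8.99×10^9)(2.783×10^-7)/(0.104)² = 2.31e5 N/C.

|E| = 2.31e5 N/C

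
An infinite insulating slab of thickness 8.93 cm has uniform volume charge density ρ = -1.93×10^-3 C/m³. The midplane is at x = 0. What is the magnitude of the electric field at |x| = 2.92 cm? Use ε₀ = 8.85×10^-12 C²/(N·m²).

6.37×10^6 N/C

By symmetry E is perpendicular to the slab. A Gaussian pillbox from −2.92 cm to +2.92 cm (face area A) lies entirely within the slab.
Q_enc = ρ·(2x)·A and flux = 2EA, so 2EA = 2ρxA/ε₀ ⇒ E = |ρ|x/ε₀.
E = (1.93×10^-3)(0.0292)/(8.85×10^-12) = 6.37×10^6 N/C.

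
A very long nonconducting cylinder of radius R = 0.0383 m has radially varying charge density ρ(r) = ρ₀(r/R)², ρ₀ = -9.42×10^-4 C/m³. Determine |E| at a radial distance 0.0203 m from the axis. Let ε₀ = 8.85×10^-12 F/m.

Choose a coaxial cylinder of radius r = 0.0203 m (arbitrary length L) as the Gaussian surface (r < R).
λ_enc = ∫₀^r ρ(r')·2πr' dr' = (2πρ₀/R²)·r^4/4 = -1.713e-7 C/m.
By Gauss's law (flux through the curved wall only), E·2πrL = λ_enc L/ε₀.
E = |λ_enc|/(2πε₀r) = (1.713×10^-7)/(2π·8.85×10^-12·0.0203) = 1.52×10^5 N/C.

E = 1.52e5 V/m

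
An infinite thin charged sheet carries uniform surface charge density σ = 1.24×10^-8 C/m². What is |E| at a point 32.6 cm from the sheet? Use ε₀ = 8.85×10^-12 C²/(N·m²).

701 V/m

Choose a cylindrical pillbox piercing the sheet, end faces (area A) parallel to it.
Flux Φ = 2EA and Q_enc = σA, so 2EA = σA/ε₀ ⇒ E = |σ|/(2ε₀), independent of distance.
E = |σ|/(2ε₀) = (1.24×10^-8)/(2·8.85×10^-12) = 701 N/C.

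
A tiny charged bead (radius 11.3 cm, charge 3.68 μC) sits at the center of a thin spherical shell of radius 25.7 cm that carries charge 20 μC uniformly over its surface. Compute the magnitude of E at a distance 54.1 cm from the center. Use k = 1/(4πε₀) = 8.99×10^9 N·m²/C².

E ≈ 7.27×10^5 V/m

Use a concentric Gaussian sphere at r = 54.1 cm (r > 25.7 cm, enclosing both).
Q_enc = (3.68 μC) + (20 μC) = 2.368×10^-5 C.
Since E is radial and uniform over the Gaussian sphere, Φ = E·4πr² = Q_enc/ε₀.
E = k|Q_enc|/r² = (8.99×10^9)(2.368×10^-5)/(0.541)² = 7.27×10^5 N/C.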